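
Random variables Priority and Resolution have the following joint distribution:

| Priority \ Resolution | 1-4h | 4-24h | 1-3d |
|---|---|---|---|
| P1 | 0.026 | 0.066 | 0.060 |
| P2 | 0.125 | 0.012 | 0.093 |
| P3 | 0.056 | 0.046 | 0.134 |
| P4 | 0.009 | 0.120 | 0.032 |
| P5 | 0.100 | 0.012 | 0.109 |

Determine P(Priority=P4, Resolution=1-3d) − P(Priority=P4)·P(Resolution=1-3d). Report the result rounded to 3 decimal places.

P(Priority=P4) = 0.009 + 0.120 + 0.032 = 0.161.
P(Resolution=1-3d) = 0.060 + 0.093 + 0.134 + 0.032 + 0.109 = 0.428.
P(Priority=P4, Resolution=1-3d) − P(Priority=P4)P(Resolution=1-3d) = 0.032 − 0.161×0.428 = -0.037.

-0.037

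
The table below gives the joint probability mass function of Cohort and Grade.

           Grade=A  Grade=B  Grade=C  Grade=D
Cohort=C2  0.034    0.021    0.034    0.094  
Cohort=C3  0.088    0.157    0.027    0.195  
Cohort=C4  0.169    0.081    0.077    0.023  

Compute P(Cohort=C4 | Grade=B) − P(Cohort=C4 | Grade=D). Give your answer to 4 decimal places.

P(Grade=B) = 0.021 + 0.157 + 0.081 = 0.259; P(Cohort=C4 | Grade=B) = 0.081/0.259 = 0.31274.
P(Grade=D) = 0.094 + 0.195 + 0.023 = 0.312; P(Cohort=C4 | Grade=D) = 0.023/0.312 = 0.07372.
Difference = 0.2390.

0.2390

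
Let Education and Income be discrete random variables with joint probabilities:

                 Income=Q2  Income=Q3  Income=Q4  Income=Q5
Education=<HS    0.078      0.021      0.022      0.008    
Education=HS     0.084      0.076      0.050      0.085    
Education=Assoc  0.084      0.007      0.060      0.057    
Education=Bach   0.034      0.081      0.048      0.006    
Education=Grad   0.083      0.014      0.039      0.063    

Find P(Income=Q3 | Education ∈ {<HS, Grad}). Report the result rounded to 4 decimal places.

P(Education=<HS) = 0.078 + 0.021 + 0.022 + 0.008 = 0.129.
P(Education=Grad) = 0.083 + 0.014 + 0.039 + 0.063 = 0.199.
P(Education ∈ {<HS, Grad}) = 0.129 + 0.199 = 0.328; P(Income=Q3, Education ∈ {<HS, Grad}) = 0.021 + 0.014 = 0.035.
P(Income=Q3 | Education ∈ {<HS, Grad}) = 0.035/0.328 = 0.1067.

0.1067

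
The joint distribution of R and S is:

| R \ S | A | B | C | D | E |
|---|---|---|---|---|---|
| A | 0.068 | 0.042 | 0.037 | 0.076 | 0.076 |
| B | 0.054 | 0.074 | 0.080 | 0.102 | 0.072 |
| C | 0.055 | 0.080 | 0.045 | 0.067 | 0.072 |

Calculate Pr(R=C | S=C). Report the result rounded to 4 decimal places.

0.2778

P(S=C) = 0.037 + 0.080 + 0.045 = 0.162.
P(R=C | S=C) = 0.045/0.162 = 0.2778.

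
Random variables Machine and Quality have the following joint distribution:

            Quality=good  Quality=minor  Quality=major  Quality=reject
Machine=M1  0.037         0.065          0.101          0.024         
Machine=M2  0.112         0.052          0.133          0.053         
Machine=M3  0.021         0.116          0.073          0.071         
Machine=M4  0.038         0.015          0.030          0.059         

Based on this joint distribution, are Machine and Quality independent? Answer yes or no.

no

P(Machine=M3) = 0.281 and P(Quality=minor) = 0.248, so their product is 0.06969, but P(Machine=M3, Quality=minor) = 0.116. Since these differ, Machine and Quality are not independent.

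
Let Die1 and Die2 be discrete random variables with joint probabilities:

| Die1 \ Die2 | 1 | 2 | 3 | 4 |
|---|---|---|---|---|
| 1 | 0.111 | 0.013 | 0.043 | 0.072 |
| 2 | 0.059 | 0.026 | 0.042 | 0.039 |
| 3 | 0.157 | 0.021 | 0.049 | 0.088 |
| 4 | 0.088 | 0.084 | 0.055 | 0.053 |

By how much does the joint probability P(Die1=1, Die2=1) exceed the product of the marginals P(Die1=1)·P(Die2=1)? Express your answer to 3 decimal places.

P(Die1=1) = 0.111 + 0.013 + 0.043 + 0.072 = 0.239.
P(Die2=1) = 0.111 + 0.059 + 0.157 + 0.088 = 0.415.
P(Die1=1, Die2=1) − P(Die1=1)P(Die2=1) = 0.111 − 0.239×0.415 = 0.012.

0.012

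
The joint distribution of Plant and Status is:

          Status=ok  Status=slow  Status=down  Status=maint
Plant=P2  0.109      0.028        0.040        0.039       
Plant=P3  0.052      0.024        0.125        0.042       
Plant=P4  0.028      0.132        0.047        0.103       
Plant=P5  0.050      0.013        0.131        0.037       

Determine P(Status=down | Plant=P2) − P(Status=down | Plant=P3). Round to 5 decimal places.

-0.32922

P(Plant=P2) = 0.109 + 0.028 + 0.040 + 0.039 = 0.216; P(Status=down | Plant=P2) = 0.040/0.216 = 0.185185.
P(Plant=P3) = 0.052 + 0.024 + 0.125 + 0.042 = 0.243; P(Status=down | Plant=P3) = 0.125/0.243 = 0.514403.
Difference = -0.32922.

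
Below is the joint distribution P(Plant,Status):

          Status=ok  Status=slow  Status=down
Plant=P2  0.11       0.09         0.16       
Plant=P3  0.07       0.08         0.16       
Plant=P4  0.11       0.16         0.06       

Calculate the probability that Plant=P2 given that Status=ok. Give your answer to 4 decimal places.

P(Status=ok) = 0.11 + 0.07 + 0.11 = 0.29.
P(Plant=P2 | Status=ok) = 0.11/0.29 = 0.3793.

0.3793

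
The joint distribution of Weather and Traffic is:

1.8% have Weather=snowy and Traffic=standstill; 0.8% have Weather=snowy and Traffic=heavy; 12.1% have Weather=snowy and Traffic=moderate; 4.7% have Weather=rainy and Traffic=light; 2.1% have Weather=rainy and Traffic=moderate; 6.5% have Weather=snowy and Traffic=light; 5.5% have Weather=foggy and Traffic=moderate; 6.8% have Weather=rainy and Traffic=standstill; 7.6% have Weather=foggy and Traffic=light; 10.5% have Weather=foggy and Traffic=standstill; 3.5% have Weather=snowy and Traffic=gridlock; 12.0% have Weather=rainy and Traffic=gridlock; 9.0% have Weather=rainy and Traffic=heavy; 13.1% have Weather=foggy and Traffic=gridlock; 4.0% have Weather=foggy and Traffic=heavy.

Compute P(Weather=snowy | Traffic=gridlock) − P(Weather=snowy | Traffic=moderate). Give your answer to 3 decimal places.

-0.492

P(Traffic=gridlock) = 0.120 + 0.035 + 0.131 = 0.286; P(Weather=snowy | Traffic=gridlock) = 0.035/0.286 = 0.1224.
P(Traffic=moderate) = 0.021 + 0.121 + 0.055 = 0.197; P(Weather=snowy | Traffic=moderate) = 0.121/0.197 = 0.6142.
Difference = -0.492.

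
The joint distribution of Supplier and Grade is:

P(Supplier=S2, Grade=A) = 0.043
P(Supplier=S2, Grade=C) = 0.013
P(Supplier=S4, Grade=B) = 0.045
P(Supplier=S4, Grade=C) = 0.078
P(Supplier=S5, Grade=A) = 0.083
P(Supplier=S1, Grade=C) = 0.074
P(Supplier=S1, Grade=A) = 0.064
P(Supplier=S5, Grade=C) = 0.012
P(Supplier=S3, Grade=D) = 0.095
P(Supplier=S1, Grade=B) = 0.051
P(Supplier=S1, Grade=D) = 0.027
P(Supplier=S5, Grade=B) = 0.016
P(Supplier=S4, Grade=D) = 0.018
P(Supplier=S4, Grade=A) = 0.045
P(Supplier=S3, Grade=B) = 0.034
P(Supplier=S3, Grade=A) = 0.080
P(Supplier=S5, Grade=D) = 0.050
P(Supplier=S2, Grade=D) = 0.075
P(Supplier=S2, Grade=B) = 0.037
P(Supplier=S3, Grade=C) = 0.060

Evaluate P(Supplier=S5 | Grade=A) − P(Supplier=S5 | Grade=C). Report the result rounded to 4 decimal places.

0.2129

P(Grade=A) = 0.064 + 0.043 + 0.080 + 0.045 + 0.083 = 0.315; P(Supplier=S5 | Grade=A) = 0.083/0.315 = 0.26349.
P(Grade=C) = 0.074 + 0.013 + 0.060 + 0.078 + 0.012 = 0.237; P(Supplier=S5 | Grade=C) = 0.012/0.237 = 0.05063.
Difference = 0.2129.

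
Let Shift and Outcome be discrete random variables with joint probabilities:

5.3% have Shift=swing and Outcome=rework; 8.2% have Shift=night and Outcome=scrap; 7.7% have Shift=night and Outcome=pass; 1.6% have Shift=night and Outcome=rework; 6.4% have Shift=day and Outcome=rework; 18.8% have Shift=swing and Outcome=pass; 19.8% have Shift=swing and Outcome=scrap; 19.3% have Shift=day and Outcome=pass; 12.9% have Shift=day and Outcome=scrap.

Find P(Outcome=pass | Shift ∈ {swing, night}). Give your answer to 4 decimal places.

0.4316

P(Shift=swing) = 0.188 + 0.053 + 0.198 = 0.439.
P(Shift=night) = 0.077 + 0.016 + 0.082 = 0.175.
P(Shift ∈ {swing, night}) = 0.439 + 0.175 = 0.614; P(Outcome=pass, Shift ∈ {swing, night}) = 0.188 + 0.077 = 0.265.
P(Outcome=pass | Shift ∈ {swing, night}) = 0.265/0.614 = 0.4316.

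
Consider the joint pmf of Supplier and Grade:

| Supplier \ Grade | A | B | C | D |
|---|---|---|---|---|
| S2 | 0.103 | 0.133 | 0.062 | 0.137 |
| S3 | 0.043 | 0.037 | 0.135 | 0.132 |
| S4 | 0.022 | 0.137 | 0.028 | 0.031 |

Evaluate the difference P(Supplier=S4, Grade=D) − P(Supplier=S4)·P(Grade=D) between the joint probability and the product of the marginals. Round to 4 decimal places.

P(Supplier=S4) = 0.022 + 0.137 + 0.028 + 0.031 = 0.218.
P(Grade=D) = 0.137 + 0.132 + 0.031 = 0.300.
P(Supplier=S4, Grade=D) − P(Supplier=S4)P(Grade=D) = 0.031 − 0.218×0.300 = -0.0344.

-0.0344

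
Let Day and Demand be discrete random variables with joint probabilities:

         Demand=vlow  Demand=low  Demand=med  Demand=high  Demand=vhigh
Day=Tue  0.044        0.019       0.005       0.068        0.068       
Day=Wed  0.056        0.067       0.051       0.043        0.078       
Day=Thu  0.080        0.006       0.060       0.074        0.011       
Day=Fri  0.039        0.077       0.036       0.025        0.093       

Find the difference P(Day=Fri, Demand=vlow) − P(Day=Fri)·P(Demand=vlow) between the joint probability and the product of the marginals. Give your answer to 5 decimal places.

P(Day=Fri) = 0.039 + 0.077 + 0.036 + 0.025 + 0.093 = 0.270.
P(Demand=vlow) = 0.044 + 0.056 + 0.080 + 0.039 = 0.219.
P(Day=Fri, Demand=vlow) − P(Day=Fri)P(Demand=vlow) = 0.039 − 0.270×0.219 = -0.02013.

-0.02013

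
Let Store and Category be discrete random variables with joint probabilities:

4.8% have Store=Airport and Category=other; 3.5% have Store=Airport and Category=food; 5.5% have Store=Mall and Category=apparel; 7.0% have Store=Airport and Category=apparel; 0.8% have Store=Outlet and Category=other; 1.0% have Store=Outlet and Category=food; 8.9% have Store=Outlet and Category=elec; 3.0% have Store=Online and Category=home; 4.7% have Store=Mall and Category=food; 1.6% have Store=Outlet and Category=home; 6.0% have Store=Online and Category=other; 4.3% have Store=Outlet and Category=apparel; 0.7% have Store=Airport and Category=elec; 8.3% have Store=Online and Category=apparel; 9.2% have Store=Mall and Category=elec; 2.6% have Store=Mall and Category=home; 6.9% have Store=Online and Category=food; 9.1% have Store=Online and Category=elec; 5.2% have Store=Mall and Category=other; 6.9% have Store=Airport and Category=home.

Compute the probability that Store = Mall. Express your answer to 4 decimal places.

P(Store=Mall) = 0.047 + 0.055 + 0.092 + 0.026 + 0.052 = 0.272.

0.2720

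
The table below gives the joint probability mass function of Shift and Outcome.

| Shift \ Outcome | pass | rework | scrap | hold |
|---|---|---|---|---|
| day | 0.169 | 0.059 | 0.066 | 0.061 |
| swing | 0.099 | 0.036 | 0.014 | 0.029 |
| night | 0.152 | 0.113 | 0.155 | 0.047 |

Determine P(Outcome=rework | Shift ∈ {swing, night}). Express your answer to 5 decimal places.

P(Shift=swing) = 0.099 + 0.036 + 0.014 + 0.029 = 0.178.
P(Shift=night) = 0.152 + 0.113 + 0.155 + 0.047 = 0.467.
P(Shift ∈ {swing, night}) = 0.178 + 0.467 = 0.645; P(Outcome=rework, Shift ∈ {swing, night}) = 0.036 + 0.113 = 0.149.
P(Outcome=rework | Shift ∈ {swing, night}) = 0.149/0.645 = 0.23101.

0.23101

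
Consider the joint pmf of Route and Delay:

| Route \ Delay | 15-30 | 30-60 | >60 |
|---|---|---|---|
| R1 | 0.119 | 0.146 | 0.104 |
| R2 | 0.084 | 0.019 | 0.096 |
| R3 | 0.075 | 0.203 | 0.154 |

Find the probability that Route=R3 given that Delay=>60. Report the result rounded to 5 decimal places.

P(Delay=>60) = 0.104 + 0.096 + 0.154 = 0.354.
P(Route=R3 | Delay=>60) = 0.154/0.354 = 0.43503.

0.43503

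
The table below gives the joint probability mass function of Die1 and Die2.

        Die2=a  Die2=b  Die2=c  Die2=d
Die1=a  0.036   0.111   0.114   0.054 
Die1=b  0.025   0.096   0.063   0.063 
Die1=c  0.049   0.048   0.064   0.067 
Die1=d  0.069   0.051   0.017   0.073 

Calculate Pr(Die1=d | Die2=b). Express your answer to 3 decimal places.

P(Die2=b) = 0.111 + 0.096 + 0.048 + 0.051 = 0.306.
P(Die1=d | Die2=b) = 0.051/0.306 = 0.167.

0.167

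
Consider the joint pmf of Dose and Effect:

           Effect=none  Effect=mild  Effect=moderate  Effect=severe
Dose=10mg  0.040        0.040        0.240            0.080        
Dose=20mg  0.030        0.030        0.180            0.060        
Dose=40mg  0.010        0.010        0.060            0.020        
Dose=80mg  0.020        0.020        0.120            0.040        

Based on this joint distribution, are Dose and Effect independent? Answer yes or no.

yes

Every cell satisfies P(Dose,Effect) = P(Dose)·P(Effect). For instance P(Dose=40mg) = 0.100, P(Effect=moderate) = 0.600, and 0.100×0.600 = 0.060 matches the joint entry. So Dose and Effect are independent.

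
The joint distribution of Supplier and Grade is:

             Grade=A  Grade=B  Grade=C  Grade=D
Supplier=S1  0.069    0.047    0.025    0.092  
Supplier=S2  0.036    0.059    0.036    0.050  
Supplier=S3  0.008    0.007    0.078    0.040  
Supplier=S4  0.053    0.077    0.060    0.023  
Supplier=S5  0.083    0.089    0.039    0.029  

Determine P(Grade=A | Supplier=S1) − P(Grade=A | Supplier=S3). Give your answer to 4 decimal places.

P(Supplier=S1) = 0.069 + 0.047 + 0.025 + 0.092 = 0.233; P(Grade=A | Supplier=S1) = 0.069/0.233 = 0.29614.
P(Supplier=S3) = 0.008 + 0.007 + 0.078 + 0.040 = 0.133; P(Grade=A | Supplier=S3) = 0.008/0.133 = 0.06015.
Difference = 0.2360.

0.2360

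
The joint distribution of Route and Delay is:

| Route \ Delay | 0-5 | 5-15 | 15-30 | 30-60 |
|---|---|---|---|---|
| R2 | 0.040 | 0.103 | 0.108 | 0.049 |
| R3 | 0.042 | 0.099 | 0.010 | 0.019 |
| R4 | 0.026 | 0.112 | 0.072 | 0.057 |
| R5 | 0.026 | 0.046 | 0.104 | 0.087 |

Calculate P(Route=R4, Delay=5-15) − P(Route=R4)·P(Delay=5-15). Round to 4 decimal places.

0.0159

P(Route=R4) = 0.026 + 0.112 + 0.072 + 0.057 = 0.267.
P(Delay=5-15) = 0.103 + 0.099 + 0.112 + 0.046 = 0.360.
P(Route=R4, Delay=5-15) − P(Route=R4)P(Delay=5-15) = 0.112 − 0.267×0.360 = 0.0159.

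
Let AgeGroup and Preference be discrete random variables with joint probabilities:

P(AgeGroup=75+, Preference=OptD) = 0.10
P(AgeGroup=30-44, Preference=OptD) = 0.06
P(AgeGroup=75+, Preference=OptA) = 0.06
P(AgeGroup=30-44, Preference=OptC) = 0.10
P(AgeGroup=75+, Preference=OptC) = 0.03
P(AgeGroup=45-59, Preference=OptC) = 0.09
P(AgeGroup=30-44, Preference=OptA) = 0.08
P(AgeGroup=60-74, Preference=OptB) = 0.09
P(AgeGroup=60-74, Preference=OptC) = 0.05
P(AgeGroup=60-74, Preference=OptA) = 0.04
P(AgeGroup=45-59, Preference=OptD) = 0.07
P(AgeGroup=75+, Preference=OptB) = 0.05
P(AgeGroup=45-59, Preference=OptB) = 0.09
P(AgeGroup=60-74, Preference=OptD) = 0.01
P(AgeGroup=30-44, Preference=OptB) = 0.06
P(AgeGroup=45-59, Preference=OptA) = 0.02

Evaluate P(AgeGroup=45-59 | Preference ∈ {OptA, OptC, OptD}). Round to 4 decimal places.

P(Preference=OptA) = 0.08 + 0.02 + 0.04 + 0.06 = 0.20.
P(Preference=OptC) = 0.10 + 0.09 + 0.05 + 0.03 = 0.27.
P(Preference=OptD) = 0.06 + 0.07 + 0.01 + 0.10 = 0.24.
P(Preference ∈ {OptA, OptC, OptD}) = 0.20 + 0.27 + 0.24 = 0.71; P(AgeGroup=45-59, Preference ∈ {OptA, OptC, OptD}) = 0.02 + 0.09 + 0.07 = 0.18.
P(AgeGroup=45-59 | Preference ∈ {OptA, OptC, OptD}) = 0.18/0.71 = 0.2535.

0.2535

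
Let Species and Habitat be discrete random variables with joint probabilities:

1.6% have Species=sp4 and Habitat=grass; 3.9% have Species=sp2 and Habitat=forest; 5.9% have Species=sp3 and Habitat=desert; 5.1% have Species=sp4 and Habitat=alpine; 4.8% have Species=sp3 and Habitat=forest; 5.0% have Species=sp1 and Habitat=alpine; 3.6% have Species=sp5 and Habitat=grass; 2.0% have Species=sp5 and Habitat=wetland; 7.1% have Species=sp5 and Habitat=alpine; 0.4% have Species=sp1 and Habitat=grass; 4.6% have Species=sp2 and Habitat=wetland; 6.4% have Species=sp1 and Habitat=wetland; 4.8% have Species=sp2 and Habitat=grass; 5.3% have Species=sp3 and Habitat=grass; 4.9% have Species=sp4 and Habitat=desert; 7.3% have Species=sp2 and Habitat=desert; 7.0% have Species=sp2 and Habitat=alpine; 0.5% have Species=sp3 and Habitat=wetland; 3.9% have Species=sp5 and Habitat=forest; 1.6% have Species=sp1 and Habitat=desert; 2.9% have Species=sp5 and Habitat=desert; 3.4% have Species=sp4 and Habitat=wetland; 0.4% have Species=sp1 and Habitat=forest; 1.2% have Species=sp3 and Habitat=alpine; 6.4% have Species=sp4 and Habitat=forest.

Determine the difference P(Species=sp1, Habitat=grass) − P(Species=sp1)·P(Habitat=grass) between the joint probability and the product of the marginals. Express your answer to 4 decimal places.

-0.0177

P(Species=sp1) = 0.004 + 0.004 + 0.064 + 0.016 + 0.050 = 0.138.
P(Habitat=grass) = 0.004 + 0.048 + 0.053 + 0.016 + 0.036 = 0.157.
P(Species=sp1, Habitat=grass) − P(Species=sp1)P(Habitat=grass) = 0.004 − 0.138×0.157 = -0.0177.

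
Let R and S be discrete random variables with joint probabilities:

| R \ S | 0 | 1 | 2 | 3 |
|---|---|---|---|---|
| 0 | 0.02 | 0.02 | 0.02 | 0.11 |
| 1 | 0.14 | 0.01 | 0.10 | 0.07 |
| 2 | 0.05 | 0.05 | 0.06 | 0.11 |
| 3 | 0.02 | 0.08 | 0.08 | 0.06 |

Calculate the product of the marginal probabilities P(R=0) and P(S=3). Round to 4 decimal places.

P(R=0) = 0.02 + 0.02 + 0.02 + 0.11 = 0.17.
P(S=3) = 0.11 + 0.07 + 0.11 + 0.06 = 0.35.
Product: 0.17 × 0.35 = 0.0595.

0.0595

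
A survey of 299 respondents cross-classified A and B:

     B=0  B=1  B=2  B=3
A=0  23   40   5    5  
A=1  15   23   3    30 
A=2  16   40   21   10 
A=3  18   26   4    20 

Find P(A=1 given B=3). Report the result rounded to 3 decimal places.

Total with B=3: 5 + 30 + 10 + 20 = 65.
P(A=1 | B=3) = 30/65 = 0.462.

0.462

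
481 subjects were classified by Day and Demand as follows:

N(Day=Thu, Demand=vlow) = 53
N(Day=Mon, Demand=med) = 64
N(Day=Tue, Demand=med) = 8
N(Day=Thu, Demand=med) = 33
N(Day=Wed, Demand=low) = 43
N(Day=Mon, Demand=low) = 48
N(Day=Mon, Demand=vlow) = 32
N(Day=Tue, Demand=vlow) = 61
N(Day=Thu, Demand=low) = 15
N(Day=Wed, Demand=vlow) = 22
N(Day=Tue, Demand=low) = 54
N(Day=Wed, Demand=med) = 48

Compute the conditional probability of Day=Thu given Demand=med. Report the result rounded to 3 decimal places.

Total with Demand=med: 64 + 8 + 48 + 33 = 153.
P(Day=Thu | Demand=med) = 33/153 = 0.216.

0.216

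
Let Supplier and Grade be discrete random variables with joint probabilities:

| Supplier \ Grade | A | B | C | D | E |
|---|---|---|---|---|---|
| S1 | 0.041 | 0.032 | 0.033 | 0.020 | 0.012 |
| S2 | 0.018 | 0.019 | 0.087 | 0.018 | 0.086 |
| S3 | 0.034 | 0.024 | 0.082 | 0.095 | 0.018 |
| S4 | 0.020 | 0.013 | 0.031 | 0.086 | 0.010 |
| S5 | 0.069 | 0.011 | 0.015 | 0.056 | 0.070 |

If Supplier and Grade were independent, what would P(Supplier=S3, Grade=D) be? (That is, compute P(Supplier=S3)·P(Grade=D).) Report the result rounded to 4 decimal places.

0.0696

P(Supplier=S3) = 0.034 + 0.024 + 0.082 + 0.095 + 0.018 = 0.253.
P(Grade=D) = 0.020 + 0.018 + 0.095 + 0.086 + 0.056 = 0.275.
Product: 0.253 × 0.275 = 0.0696.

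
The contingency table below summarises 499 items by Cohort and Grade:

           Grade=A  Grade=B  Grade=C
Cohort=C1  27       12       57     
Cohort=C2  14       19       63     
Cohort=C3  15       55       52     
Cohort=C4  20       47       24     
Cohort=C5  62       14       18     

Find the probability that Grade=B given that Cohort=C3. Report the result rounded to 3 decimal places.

Total with Cohort=C3: 15 + 55 + 52 = 122.
P(Grade=B | Cohort=C3) = 55/122 = 0.451.

0.451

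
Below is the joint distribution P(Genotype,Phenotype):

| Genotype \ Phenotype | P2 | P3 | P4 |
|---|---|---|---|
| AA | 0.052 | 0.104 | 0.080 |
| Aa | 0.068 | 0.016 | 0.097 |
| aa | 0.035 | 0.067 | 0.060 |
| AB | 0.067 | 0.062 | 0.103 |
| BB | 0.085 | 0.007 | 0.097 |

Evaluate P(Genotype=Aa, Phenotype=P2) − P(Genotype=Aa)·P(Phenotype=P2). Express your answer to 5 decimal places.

P(Genotype=Aa) = 0.068 + 0.016 + 0.097 = 0.181.
P(Phenotype=P2) = 0.052 + 0.068 + 0.035 + 0.067 + 0.085 = 0.307.
P(Genotype=Aa, Phenotype=P2) − P(Genotype=Aa)P(Phenotype=P2) = 0.068 − 0.181×0.307 = 0.01243.

0.01243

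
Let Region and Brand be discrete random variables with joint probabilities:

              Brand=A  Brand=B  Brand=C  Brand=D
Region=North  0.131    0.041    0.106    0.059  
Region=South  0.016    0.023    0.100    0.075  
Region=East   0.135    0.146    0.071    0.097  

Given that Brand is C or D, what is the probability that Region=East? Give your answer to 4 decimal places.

0.3307

P(Brand=C) = 0.106 + 0.100 + 0.071 = 0.277.
P(Brand=D) = 0.059 + 0.075 + 0.097 = 0.231.
P(Brand ∈ {C, D}) = 0.277 + 0.231 = 0.508; P(Region=East, Brand ∈ {C, D}) = 0.071 + 0.097 = 0.168.
P(Region=East | Brand ∈ {C, D}) = 0.168/0.508 = 0.3307.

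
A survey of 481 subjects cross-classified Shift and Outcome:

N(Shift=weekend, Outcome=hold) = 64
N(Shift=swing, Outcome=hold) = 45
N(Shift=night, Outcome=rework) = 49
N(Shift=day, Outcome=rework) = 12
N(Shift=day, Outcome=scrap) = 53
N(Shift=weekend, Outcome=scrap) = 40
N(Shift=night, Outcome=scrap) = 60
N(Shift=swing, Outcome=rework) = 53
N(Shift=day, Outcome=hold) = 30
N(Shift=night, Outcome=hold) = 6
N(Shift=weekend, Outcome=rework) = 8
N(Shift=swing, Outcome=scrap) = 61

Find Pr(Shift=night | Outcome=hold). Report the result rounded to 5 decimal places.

0.04138

Total with Outcome=hold: 30 + 45 + 6 + 64 = 145.
P(Shift=night | Outcome=hold) = 6/145 = 0.04138.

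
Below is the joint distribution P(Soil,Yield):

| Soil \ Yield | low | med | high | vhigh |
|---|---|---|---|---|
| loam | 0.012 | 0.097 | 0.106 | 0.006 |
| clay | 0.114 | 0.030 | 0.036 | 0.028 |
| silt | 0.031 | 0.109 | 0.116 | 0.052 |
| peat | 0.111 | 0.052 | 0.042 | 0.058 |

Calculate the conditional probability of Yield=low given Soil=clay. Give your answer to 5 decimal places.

0.54808

P(Soil=clay) = 0.114 + 0.030 + 0.036 + 0.028 = 0.208.
P(Yield=low | Soil=clay) = 0.114/0.208 = 0.54808.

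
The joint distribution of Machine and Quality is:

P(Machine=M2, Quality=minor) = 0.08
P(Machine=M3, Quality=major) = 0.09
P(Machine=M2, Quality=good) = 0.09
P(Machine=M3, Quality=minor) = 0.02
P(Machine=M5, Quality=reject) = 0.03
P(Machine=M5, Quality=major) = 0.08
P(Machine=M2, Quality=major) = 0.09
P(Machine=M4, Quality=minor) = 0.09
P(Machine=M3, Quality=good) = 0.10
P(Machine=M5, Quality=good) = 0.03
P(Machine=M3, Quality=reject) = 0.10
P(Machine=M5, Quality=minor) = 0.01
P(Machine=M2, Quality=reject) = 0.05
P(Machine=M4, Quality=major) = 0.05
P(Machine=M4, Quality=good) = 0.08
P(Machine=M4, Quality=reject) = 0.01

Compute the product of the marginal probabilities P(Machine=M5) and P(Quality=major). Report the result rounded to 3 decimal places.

P(Machine=M5) = 0.03 + 0.01 + 0.08 + 0.03 = 0.15.
P(Quality=major) = 0.09 + 0.09 + 0.05 + 0.08 = 0.31.
Product: 0.15 × 0.31 = 0.047.

0.047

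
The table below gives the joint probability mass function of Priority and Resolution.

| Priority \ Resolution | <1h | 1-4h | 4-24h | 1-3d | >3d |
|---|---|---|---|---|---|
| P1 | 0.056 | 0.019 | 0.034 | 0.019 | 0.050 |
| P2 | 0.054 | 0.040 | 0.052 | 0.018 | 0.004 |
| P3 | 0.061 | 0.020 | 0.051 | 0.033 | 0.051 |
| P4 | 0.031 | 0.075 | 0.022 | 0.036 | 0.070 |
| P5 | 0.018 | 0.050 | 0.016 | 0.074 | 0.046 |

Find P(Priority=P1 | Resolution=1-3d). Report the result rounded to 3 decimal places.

P(Resolution=1-3d) = 0.019 + 0.018 + 0.033 + 0.036 + 0.074 = 0.180.
P(Priority=P1 | Resolution=1-3d) = 0.019/0.180 = 0.106.

0.106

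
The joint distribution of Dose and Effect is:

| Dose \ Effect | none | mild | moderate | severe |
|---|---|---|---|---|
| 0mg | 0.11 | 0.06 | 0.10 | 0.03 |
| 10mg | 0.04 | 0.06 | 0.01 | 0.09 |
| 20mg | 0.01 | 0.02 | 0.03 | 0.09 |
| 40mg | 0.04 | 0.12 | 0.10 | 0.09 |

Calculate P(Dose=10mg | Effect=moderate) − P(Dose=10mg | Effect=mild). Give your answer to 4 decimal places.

P(Effect=moderate) = 0.10 + 0.01 + 0.03 + 0.10 = 0.24; P(Dose=10mg | Effect=moderate) = 0.01/0.24 = 0.04167.
P(Effect=mild) = 0.06 + 0.06 + 0.02 + 0.12 = 0.26; P(Dose=10mg | Effect=mild) = 0.06/0.26 = 0.23077.
Difference = -0.1891.

-0.1891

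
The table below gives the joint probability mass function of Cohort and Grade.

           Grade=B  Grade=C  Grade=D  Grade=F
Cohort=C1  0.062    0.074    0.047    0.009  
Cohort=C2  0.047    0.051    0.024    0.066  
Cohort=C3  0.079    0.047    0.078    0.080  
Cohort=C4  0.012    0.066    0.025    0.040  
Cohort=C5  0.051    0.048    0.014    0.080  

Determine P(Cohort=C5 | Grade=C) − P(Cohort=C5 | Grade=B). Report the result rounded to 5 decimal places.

-0.03536

P(Grade=C) = 0.074 + 0.051 + 0.047 + 0.066 + 0.048 = 0.286; P(Cohort=C5 | Grade=C) = 0.048/0.286 = 0.167832.
P(Grade=B) = 0.062 + 0.047 + 0.079 + 0.012 + 0.051 = 0.251; P(Cohort=C5 | Grade=B) = 0.051/0.251 = 0.203187.
Difference = -0.03536.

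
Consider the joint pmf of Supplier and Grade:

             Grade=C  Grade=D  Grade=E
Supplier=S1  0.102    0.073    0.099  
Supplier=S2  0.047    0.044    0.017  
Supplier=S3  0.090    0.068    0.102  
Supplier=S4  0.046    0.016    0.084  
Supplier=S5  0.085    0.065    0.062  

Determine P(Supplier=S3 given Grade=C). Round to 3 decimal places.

P(Grade=C) = 0.102 + 0.047 + 0.090 + 0.046 + 0.085 = 0.370.
P(Supplier=S3 | Grade=C) = 0.090/0.370 = 0.243.

0.243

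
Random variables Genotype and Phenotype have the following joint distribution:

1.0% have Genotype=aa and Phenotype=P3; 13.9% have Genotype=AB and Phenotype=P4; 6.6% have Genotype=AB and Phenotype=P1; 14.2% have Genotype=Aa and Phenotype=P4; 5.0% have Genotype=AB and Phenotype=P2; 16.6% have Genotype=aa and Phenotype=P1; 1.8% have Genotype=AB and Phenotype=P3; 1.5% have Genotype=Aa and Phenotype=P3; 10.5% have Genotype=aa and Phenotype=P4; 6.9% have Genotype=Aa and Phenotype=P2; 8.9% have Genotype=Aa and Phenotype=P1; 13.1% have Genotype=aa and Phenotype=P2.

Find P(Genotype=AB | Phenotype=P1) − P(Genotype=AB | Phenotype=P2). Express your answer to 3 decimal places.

0.006

P(Phenotype=P1) = 0.089 + 0.166 + 0.066 = 0.321; P(Genotype=AB | Phenotype=P1) = 0.066/0.321 = 0.2056.
P(Phenotype=P2) = 0.069 + 0.131 + 0.050 = 0.250; P(Genotype=AB | Phenotype=P2) = 0.050/0.250 = 0.2000.
Difference = 0.006.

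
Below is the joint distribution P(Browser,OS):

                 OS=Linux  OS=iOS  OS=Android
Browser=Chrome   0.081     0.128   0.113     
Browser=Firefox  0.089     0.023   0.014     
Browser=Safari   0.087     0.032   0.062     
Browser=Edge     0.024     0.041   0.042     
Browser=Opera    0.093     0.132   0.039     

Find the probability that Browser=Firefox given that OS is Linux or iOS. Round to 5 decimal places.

0.15342

P(OS=Linux) = 0.081 + 0.089 + 0.087 + 0.024 + 0.093 = 0.374.
P(OS=iOS) = 0.128 + 0.023 + 0.032 + 0.041 + 0.132 = 0.356.
P(OS ∈ {Linux, iOS}) = 0.374 + 0.356 = 0.730; P(Browser=Firefox, OS ∈ {Linux, iOS}) = 0.089 + 0.023 = 0.112.
P(Browser=Firefox | OS ∈ {Linux, iOS}) = 0.112/0.730 = 0.15342.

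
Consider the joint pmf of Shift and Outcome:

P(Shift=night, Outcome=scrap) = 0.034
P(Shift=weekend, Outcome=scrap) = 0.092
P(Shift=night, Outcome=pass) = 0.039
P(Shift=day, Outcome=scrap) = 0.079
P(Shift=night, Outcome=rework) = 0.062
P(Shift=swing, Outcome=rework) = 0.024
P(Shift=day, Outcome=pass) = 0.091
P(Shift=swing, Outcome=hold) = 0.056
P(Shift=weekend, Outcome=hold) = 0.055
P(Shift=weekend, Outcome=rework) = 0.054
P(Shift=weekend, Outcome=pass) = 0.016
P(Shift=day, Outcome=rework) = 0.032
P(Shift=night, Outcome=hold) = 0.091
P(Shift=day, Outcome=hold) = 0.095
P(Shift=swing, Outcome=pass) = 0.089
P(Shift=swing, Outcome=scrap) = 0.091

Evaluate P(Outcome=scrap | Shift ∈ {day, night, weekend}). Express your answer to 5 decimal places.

P(Shift=day) = 0.091 + 0.032 + 0.079 + 0.095 = 0.297.
P(Shift=night) = 0.039 + 0.062 + 0.034 + 0.091 = 0.226.
P(Shift=weekend) = 0.016 + 0.054 + 0.092 + 0.055 = 0.217.
P(Shift ∈ {day, night, weekend}) = 0.297 + 0.226 + 0.217 = 0.740; P(Outcome=scrap, Shift ∈ {day, night, weekend}) = 0.079 + 0.034 + 0.092 = 0.205.
P(Outcome=scrap | Shift ∈ {day, night, weekend}) = 0.205/0.740 = 0.27703.

0.27703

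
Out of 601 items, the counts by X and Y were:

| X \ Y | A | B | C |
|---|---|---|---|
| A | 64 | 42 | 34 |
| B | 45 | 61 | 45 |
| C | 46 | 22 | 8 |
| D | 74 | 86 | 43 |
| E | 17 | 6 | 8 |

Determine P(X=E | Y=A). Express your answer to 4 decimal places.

0.0691

Total with Y=A: 64 + 45 + 46 + 74 + 17 = 246.
P(X=E | Y=A) = 17/246 = 0.0691.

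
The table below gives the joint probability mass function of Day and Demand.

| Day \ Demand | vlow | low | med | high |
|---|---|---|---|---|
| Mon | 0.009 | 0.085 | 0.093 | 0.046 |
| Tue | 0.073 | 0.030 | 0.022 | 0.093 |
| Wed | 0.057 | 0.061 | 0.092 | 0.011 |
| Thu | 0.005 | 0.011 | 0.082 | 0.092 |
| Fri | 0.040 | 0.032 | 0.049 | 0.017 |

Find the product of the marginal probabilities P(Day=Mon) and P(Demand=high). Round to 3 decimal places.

P(Day=Mon) = 0.009 + 0.085 + 0.093 + 0.046 = 0.233.
P(Demand=high) = 0.046 + 0.093 + 0.011 + 0.092 + 0.017 = 0.259.
Product: 0.233 × 0.259 = 0.060.

0.060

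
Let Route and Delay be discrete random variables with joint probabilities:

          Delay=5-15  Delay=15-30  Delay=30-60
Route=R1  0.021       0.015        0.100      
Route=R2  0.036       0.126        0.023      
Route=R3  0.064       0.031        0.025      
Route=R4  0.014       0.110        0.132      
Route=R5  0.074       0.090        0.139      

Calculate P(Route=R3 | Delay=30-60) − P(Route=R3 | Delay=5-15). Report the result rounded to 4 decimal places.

-0.2466

P(Delay=30-60) = 0.100 + 0.023 + 0.025 + 0.132 + 0.139 = 0.419; P(Route=R3 | Delay=30-60) = 0.025/0.419 = 0.05967.
P(Delay=5-15) = 0.021 + 0.036 + 0.064 + 0.014 + 0.074 = 0.209; P(Route=R3 | Delay=5-15) = 0.064/0.209 = 0.30622.
Difference = -0.2466.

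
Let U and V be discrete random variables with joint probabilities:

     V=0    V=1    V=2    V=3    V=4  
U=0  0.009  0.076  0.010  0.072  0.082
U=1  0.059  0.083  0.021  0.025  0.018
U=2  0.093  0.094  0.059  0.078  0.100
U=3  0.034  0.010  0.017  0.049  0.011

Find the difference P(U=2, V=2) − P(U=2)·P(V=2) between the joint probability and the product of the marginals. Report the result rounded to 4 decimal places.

0.0136

P(U=2) = 0.093 + 0.094 + 0.059 + 0.078 + 0.100 = 0.424.
P(V=2) = 0.010 + 0.021 + 0.059 + 0.017 = 0.107.
P(U=2, V=2) − P(U=2)P(V=2) = 0.059 − 0.424×0.107 = 0.0136.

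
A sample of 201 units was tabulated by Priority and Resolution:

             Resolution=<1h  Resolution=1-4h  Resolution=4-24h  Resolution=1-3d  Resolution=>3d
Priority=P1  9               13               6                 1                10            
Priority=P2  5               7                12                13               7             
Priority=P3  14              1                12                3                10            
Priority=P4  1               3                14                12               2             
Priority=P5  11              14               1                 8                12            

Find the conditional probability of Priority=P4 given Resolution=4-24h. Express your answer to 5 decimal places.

Total with Resolution=4-24h: 6 + 12 + 12 + 14 + 1 = 45.
P(Priority=P4 | Resolution=4-24h) = 14/45 = 0.31111.

0.31111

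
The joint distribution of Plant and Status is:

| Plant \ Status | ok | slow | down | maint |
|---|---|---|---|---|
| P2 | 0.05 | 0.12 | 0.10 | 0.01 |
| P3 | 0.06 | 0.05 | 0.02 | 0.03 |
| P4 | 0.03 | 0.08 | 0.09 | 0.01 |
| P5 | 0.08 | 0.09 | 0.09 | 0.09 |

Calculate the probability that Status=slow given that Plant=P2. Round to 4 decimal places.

P(Plant=P2) = 0.05 + 0.12 + 0.10 + 0.01 = 0.28.
P(Status=slow | Plant=P2) = 0.12/0.28 = 0.4286.

0.4286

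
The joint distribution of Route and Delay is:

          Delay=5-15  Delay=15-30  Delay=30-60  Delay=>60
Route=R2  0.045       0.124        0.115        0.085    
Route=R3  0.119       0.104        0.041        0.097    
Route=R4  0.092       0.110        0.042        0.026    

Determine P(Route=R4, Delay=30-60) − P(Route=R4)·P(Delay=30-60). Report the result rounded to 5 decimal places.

-0.01146

P(Route=R4) = 0.092 + 0.110 + 0.042 + 0.026 = 0.270.
P(Delay=30-60) = 0.115 + 0.041 + 0.042 = 0.198.
P(Route=R4, Delay=30-60) − P(Route=R4)P(Delay=30-60) = 0.042 − 0.270×0.198 = -0.01146.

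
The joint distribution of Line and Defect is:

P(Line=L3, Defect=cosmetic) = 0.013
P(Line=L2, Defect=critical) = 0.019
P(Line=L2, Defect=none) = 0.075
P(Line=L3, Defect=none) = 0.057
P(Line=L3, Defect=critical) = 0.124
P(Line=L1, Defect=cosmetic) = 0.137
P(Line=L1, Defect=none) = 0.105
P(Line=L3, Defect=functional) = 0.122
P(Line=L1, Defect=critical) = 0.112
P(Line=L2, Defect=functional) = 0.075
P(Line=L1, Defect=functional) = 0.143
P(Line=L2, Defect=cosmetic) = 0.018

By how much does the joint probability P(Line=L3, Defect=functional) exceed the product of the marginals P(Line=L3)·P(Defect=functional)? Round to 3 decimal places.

P(Line=L3) = 0.057 + 0.013 + 0.122 + 0.124 = 0.316.
P(Defect=functional) = 0.143 + 0.075 + 0.122 = 0.340.
P(Line=L3, Defect=functional) − P(Line=L3)P(Defect=functional) = 0.122 − 0.316×0.340 = 0.015.

0.015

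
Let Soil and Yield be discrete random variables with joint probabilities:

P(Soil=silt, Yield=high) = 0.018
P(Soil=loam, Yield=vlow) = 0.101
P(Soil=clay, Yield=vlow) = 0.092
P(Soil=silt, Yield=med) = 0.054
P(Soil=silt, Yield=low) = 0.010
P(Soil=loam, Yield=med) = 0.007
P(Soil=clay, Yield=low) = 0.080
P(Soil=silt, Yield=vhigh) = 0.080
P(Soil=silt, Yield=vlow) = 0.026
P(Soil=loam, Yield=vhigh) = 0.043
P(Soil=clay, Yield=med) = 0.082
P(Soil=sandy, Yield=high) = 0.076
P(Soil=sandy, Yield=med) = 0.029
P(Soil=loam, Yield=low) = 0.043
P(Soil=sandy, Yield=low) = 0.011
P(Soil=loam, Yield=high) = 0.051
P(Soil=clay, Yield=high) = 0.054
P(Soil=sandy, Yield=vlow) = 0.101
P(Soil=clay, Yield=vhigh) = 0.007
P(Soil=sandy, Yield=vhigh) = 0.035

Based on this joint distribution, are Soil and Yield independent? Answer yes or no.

P(Soil=silt) = 0.188 and P(Yield=vhigh) = 0.165, so their product is 0.03102, but P(Soil=silt, Yield=vhigh) = 0.080. Since these differ, Soil and Yield are not independent.

no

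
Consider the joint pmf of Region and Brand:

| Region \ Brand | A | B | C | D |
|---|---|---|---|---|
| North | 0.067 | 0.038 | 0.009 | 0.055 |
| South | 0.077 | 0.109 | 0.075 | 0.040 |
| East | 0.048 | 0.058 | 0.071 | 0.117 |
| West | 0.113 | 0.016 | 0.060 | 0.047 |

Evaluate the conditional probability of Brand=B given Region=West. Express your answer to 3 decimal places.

0.068

P(Region=West) = 0.113 + 0.016 + 0.060 + 0.047 = 0.236.
P(Brand=B | Region=West) = 0.016/0.236 = 0.068.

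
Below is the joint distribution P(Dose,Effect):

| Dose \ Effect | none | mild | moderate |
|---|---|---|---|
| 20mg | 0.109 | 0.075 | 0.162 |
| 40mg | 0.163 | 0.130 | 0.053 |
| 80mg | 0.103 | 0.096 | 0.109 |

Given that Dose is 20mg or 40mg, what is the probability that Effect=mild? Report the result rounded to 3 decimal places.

0.296

P(Dose=20mg) = 0.109 + 0.075 + 0.162 = 0.346.
P(Dose=40mg) = 0.163 + 0.130 + 0.053 = 0.346.
P(Dose ∈ {20mg, 40mg}) = 0.346 + 0.346 = 0.692; P(Effect=mild, Dose ∈ {20mg, 40mg}) = 0.075 + 0.130 = 0.205.
P(Effect=mild | Dose ∈ {20mg, 40mg}) = 0.205/0.692 = 0.296.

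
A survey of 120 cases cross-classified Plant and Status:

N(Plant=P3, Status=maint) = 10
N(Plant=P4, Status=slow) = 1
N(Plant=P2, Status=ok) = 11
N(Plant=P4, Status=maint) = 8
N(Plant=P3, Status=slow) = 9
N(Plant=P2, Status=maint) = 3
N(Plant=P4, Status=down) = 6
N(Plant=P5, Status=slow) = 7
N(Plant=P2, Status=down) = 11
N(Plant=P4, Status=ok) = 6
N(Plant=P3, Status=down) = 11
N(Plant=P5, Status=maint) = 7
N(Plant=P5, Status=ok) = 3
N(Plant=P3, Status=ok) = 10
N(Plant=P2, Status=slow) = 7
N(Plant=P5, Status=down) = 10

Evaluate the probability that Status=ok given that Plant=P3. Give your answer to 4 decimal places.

0.2500

Total with Plant=P3: 10 + 9 + 11 + 10 = 40.
P(Status=ok | Plant=P3) = 10/40 = 0.2500.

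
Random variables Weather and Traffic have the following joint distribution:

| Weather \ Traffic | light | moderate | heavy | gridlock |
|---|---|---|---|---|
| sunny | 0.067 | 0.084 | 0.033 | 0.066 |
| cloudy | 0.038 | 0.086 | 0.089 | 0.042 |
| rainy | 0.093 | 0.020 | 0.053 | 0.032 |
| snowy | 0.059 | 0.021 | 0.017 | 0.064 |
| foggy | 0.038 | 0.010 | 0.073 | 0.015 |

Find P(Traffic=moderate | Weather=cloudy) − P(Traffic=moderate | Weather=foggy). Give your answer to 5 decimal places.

0.26373

P(Weather=cloudy) = 0.038 + 0.086 + 0.089 + 0.042 = 0.255; P(Traffic=moderate | Weather=cloudy) = 0.086/0.255 = 0.337255.
P(Weather=foggy) = 0.038 + 0.010 + 0.073 + 0.015 = 0.136; P(Traffic=moderate | Weather=foggy) = 0.010/0.136 = 0.073529.
Difference = 0.26373.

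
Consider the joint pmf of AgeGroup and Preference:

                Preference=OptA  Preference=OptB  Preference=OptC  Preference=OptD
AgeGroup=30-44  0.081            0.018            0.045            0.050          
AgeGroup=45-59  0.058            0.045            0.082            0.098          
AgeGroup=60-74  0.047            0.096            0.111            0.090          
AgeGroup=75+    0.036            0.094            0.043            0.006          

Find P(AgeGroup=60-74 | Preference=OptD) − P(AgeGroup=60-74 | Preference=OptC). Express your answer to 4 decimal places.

P(Preference=OptD) = 0.050 + 0.098 + 0.090 + 0.006 = 0.244; P(AgeGroup=60-74 | Preference=OptD) = 0.090/0.244 = 0.36885.
P(Preference=OptC) = 0.045 + 0.082 + 0.111 + 0.043 = 0.281; P(AgeGroup=60-74 | Preference=OptC) = 0.111/0.281 = 0.39502.
Difference = -0.0262.

-0.0262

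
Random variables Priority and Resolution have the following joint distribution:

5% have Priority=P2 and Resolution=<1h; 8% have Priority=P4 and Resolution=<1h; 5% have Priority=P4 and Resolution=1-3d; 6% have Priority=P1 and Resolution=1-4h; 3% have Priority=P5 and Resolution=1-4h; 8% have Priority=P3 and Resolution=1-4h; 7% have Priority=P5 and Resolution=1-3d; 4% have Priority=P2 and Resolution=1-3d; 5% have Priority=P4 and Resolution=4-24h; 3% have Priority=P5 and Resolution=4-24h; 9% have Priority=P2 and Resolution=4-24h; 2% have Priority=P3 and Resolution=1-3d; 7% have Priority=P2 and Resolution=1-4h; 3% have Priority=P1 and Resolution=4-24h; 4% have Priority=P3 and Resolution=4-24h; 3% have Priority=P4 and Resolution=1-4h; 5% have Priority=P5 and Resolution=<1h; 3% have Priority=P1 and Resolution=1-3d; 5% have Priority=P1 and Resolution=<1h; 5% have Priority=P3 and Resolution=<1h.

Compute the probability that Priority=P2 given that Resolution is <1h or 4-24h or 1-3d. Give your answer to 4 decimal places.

0.2466

P(Resolution=<1h) = 0.05 + 0.05 + 0.05 + 0.08 + 0.05 = 0.28.
P(Resolution=4-24h) = 0.03 + 0.09 + 0.04 + 0.05 + 0.03 = 0.24.
P(Resolution=1-3d) = 0.03 + 0.04 + 0.02 + 0.05 + 0.07 = 0.21.
P(Resolution ∈ {<1h, 4-24h, 1-3d}) = 0.28 + 0.24 + 0.21 = 0.73; P(Priority=P2, Resolution ∈ {<1h, 4-24h, 1-3d}) = 0.05 + 0.09 + 0.04 = 0.18.
P(Priority=P2 | Resolution ∈ {<1h, 4-24h, 1-3d}) = 0.18/0.73 = 0.2466.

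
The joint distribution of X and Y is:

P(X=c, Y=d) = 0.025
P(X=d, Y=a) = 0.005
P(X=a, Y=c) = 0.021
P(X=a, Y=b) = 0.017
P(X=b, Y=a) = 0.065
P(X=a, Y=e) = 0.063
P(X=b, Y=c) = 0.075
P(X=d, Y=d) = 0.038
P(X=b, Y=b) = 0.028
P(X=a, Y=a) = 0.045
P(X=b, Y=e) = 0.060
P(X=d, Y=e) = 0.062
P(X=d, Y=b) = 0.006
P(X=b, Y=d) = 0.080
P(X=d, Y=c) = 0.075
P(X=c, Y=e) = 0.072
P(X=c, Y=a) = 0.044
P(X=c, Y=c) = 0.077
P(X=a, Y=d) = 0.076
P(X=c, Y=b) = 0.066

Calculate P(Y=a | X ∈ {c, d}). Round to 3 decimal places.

0.104

P(X=c) = 0.044 + 0.066 + 0.077 + 0.025 + 0.072 = 0.284.
P(X=d) = 0.005 + 0.006 + 0.075 + 0.038 + 0.062 = 0.186.
P(X ∈ {c, d}) = 0.284 + 0.186 = 0.470; P(Y=a, X ∈ {c, d}) = 0.044 + 0.005 = 0.049.
P(Y=a | X ∈ {c, d}) = 0.049/0.470 = 0.104.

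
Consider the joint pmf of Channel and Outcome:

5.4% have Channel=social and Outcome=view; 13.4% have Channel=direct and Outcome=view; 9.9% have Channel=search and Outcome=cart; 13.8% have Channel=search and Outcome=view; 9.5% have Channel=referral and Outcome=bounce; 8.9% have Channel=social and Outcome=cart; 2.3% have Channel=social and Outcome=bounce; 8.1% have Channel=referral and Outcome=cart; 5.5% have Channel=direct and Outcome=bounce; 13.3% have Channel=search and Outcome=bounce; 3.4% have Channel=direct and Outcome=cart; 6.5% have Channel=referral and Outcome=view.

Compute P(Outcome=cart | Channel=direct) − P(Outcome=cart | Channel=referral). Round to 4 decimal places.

P(Channel=direct) = 0.055 + 0.134 + 0.034 = 0.223; P(Outcome=cart | Channel=direct) = 0.034/0.223 = 0.15247.
P(Channel=referral) = 0.095 + 0.065 + 0.081 = 0.241; P(Outcome=cart | Channel=referral) = 0.081/0.241 = 0.33610.
Difference = -0.1836.

-0.1836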